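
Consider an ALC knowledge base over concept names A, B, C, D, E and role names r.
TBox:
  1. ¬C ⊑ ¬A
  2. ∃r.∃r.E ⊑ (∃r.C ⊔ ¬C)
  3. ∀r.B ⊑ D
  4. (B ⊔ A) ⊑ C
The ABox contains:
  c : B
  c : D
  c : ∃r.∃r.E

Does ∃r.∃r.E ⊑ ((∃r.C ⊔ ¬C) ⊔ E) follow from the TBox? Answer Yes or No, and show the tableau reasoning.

Yes

1. ∃r.∃r.E ⊑ ((∃r.C ⊔ ¬C) ⊔ E)  ⇔  (∃r.∃r.E ⊓ ((∀r.¬C ⊓ C) ⊓ ¬E)) unsat w.r.t. T
   all branches close; clash {C, ¬C} at x₀
2. Hence ∃r.∃r.E ⊑ ((∃r.C ⊔ ¬C) ⊔ E): entailed.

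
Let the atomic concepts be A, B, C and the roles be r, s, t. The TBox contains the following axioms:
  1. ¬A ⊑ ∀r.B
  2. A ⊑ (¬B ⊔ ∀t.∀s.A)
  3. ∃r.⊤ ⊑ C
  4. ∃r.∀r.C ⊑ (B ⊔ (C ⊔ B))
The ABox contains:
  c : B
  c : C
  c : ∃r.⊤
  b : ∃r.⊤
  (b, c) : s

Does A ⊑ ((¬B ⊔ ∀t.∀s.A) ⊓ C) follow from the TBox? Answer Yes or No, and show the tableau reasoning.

No

1. A ⊑ ((¬B ⊔ ∀t.∀s.A) ⊓ C)  ⇔  (A ⊓ ((B ⊓ ∃t.∃s.¬A) ⊔ ¬C)) unsat w.r.t. T
   apply at x₀: A⊑(¬B ⊔ ∀t.∀s.A)
   open: L(x₀) ⊇ {A, ¬B, ¬C, ∀r.∃r.¬C, ∀r.⊥}
2. Hence A ⊑ ((¬B ⊔ ∀t.∀s.A) ⊓ C): not entailed.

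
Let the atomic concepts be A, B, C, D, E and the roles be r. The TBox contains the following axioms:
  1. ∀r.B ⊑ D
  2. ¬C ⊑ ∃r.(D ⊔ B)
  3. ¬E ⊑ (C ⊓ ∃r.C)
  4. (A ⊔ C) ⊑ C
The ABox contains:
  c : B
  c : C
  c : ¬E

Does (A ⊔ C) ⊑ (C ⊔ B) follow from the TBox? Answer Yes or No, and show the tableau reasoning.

Yes

1. (A ⊔ C) ⊑ (C ⊔ B)  ⇔  ((A ⊔ C) ⊓ (¬C ⊓ ¬B)) unsat w.r.t. T
   all branches close; clash {C, ¬C} at x₀
2. Hence (A ⊔ C) ⊑ (C ⊔ B): entailed.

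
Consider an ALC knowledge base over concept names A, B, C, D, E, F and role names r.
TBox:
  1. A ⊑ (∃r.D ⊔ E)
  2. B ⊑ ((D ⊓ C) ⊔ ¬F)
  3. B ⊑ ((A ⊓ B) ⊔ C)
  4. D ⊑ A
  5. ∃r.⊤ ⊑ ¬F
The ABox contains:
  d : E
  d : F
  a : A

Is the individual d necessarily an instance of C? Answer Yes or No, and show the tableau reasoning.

No

1. d : C?  L(d) = {E, F} ∪ {¬C}
   open: L(d) ⊇ {E, F, ¬A, ¬B, ¬C, …} — d ∉ C possible
2. Hence d : C: not entailed.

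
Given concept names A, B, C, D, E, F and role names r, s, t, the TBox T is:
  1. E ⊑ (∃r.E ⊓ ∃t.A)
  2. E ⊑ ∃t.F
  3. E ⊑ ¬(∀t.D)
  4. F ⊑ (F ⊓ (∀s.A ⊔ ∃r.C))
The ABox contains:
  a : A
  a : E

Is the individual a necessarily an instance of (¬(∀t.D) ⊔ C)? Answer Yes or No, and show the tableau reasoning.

Yes

1. a : (¬(∀t.D) ⊔ C)?  L(a) = {A, E} ∪ {(∀t.D ⊓ ¬C)}
   clash {D, ¬D} at an ∃-successor — a ∈ (¬(∀t.D) ⊔ C)
2. Hence a : (¬(∀t.D) ⊔ C): entailed.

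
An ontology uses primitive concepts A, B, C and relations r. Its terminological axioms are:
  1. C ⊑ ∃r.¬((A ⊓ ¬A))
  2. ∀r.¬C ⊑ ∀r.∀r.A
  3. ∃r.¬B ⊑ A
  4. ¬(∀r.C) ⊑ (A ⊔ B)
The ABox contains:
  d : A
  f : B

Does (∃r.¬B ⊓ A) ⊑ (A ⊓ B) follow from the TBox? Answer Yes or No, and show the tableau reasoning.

No

1. (∃r.¬B ⊓ A) ⊑ (A ⊓ B)  ⇔  ((∃r.¬B ⊓ A) ⊓ (¬A ⊔ ¬B)) unsat w.r.t. T
   open: L(x₀) ⊇ {A, ¬B, ¬C, ∀r.C, ∃r.C, …} (+ ∃-successors)
2. Hence (∃r.¬B ⊓ A) ⊑ (A ⊓ B): not entailed.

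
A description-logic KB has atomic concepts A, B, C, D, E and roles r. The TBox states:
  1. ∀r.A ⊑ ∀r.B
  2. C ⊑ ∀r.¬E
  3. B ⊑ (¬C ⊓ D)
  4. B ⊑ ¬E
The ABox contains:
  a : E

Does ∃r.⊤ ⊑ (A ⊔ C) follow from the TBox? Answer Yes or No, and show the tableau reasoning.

1. ∃r.⊤ ⊑ (A ⊔ C)  ⇔  (∃r.⊤ ⊓ (¬A ⊓ ¬C)) unsat w.r.t. T
   open: L(x₀) ⊇ {¬A, ¬B, ¬C, ∃r.¬A, ∃r.⊤} (+ ∃-successors)
2. Hence ∃r.⊤ ⊑ (A ⊔ C): not entailed.

No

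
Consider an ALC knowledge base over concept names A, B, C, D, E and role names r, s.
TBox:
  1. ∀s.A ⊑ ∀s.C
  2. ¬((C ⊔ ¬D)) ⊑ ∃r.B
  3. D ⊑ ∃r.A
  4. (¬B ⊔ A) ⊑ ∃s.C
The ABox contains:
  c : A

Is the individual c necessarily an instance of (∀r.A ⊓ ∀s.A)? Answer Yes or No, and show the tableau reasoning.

No

1. c : (∀r.A ⊓ ∀s.A)?  L(c) = {A} ∪ {(∃r.¬A ⊔ ∃s.¬A)}
   open: L(c) ⊇ {A, ¬D, ∃r.¬A, ∃s.C, ∃s.¬A} (+ ∃-successors) — c ∉ (∀r.A ⊓ ∀s.A) possible
2. Hence c : (∀r.A ⊓ ∀s.A): not entailed.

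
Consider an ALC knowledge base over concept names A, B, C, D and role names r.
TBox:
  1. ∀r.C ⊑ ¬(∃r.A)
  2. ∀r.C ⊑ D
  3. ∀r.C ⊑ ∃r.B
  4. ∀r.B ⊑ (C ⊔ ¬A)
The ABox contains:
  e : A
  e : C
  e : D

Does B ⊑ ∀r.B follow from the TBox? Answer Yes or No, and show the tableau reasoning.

No

1. B ⊑ ∀r.B  ⇔  (B ⊓ ∃r.¬B) unsat w.r.t. T
   open: L(x₀) ⊇ {B, ∃r.¬B, ∃r.¬C} (+ ∃-successors)
2. Hence B ⊑ ∀r.B: not entailed.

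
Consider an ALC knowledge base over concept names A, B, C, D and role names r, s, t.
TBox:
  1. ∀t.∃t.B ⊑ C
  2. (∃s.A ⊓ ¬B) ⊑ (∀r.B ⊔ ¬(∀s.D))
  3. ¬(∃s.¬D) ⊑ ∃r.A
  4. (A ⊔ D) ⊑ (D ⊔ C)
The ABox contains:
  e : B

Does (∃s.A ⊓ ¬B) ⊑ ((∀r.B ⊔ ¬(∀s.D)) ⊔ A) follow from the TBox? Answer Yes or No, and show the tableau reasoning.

1. (∃s.A ⊓ ¬B) ⊑ ((∀r.B ⊔ ¬(∀s.D)) ⊔ A)  ⇔  ((∃s.A ⊓ ¬B) ⊓ ((∃r.¬B ⊓ ∀s.D) ⊓ ¬A)) unsat w.r.t. T
   all branches close; clash {D, ¬D} at an ∃-successor
2. Hence (∃s.A ⊓ ¬B) ⊑ ((∀r.B ⊔ ¬(∀s.D)) ⊔ A): entailed.

Yes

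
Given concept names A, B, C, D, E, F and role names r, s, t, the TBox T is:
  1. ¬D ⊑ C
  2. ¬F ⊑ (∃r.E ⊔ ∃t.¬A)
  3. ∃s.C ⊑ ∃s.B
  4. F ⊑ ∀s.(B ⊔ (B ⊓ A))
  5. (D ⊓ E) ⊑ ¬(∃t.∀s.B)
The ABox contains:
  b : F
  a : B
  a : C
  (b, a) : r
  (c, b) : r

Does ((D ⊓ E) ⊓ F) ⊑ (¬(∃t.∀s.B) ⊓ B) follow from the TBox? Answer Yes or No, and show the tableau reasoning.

No

1. ((D ⊓ E) ⊓ F) ⊑ (¬(∃t.∀s.B) ⊓ B)  ⇔  (((D ⊓ E) ⊓ F) ⊓ (∃t.∀s.B ⊔ ¬B)) unsat w.r.t. T
   apply at x₀: F⊑∀s.(B ⊔ (B ⊓ A)); (D ⊓ E)⊑¬(∃t.∀s.B)
   open: L(x₀) ⊇ {D, E, F, ¬B, ∀s.(B ⊔ (B ⊓ A)), …}
2. Hence ((D ⊓ E) ⊓ F) ⊑ (¬(∃t.∀s.B) ⊓ B): not entailed.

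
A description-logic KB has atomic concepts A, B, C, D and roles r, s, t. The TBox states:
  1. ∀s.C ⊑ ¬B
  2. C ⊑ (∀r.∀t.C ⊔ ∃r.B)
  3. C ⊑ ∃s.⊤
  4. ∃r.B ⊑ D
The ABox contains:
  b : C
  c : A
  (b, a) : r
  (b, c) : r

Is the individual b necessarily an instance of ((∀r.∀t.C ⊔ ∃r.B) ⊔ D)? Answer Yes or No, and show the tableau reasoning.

Yes

1. b : ((∀r.∀t.C ⊔ ∃r.B) ⊔ D)?  L(b) = {C} ∪ {((∃r.∃t.¬C ⊓ ∀r.¬B) ⊓ ¬D)}
   clash {B, ¬B} at an ∃-successor — b ∈ ((∀r.∀t.C ⊔ ∃r.B) ⊔ D)
2. Hence b : ((∀r.∀t.C ⊔ ∃r.B) ⊔ D): entailed.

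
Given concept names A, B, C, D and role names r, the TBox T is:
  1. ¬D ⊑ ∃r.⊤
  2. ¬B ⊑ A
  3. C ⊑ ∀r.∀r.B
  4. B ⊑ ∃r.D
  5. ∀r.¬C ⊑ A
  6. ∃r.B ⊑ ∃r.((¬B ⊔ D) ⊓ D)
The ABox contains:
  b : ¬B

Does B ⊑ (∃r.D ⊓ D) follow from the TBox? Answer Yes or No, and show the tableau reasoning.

1. B ⊑ (∃r.D ⊓ D)  ⇔  (B ⊓ (∀r.¬D ⊔ ¬D)) unsat w.r.t. T
   apply at x₀: B⊑∃r.D
   open: L(x₀) ⊇ {B, ¬C, ¬D, ∀r.¬B, ∃r.C, …} (+ ∃-successors)
2. Hence B ⊑ (∃r.D ⊓ D): not entailed.

No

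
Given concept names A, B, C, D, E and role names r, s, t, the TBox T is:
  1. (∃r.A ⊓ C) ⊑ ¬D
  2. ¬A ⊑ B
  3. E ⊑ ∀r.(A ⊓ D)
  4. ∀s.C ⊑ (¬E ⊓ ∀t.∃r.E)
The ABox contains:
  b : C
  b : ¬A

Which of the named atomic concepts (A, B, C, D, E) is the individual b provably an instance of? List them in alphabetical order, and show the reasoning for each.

1. b : A?  L(b) = {C, ¬A} ∪ {¬A}
   apply at b: ¬A⊑B
   open: L(b) ⊇ {B, C, ¬A, ¬E, ∀r.¬A, …} (+ ∃-successors) — b ∉ A possible
2. b : B?  L(b) = {C, ¬A} ∪ {¬B}
   clash {B, ¬B} at b — b ∈ B
3. b : C?  L(b) = {C, ¬A} ∪ {¬C}
   clash {C, ¬C} at b — b ∈ C
4. b : D?  L(b) = {C, ¬A} ∪ {¬D}
   apply at b: ¬A⊑B
   open: L(b) ⊇ {B, C, ¬A, ¬D, ¬E, …} (+ ∃-successors) — b ∉ D possible
5. b : E?  L(b) = {C, ¬A} ∪ {¬E}
   apply at b: ¬A⊑B
   open: L(b) ⊇ {B, C, ¬A, ¬E, ∀r.¬A, …} (+ ∃-successors) — b ∉ E possible
6. Entailed for b: {B, C}

{B, C}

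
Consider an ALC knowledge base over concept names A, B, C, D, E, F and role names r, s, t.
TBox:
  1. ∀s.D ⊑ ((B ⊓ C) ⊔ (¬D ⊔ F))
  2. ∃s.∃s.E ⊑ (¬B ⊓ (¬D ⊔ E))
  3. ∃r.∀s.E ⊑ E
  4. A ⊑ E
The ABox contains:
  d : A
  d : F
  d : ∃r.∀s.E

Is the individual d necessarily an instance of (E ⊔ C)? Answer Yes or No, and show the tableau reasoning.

Yes

1. d : (E ⊔ C)?  L(d) = {A, F, ∃r.∀s.E} ∪ {(¬E ⊓ ¬C)}
   clash {E, ¬E} at d — d ∈ (E ⊔ C)
2. Hence d : (E ⊔ C): entailed.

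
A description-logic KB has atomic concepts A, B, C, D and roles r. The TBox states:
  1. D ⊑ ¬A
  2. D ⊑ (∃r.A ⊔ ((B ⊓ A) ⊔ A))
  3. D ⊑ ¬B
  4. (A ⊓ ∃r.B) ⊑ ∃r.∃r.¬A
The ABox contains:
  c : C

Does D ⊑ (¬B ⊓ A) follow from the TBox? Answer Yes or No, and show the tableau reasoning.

1. D ⊑ (¬B ⊓ A)  ⇔  (D ⊓ (B ⊔ ¬A)) unsat w.r.t. T
   apply at x₀: D⊑¬A; D⊑(∃r.A ⊔ ((B ⊓ A) ⊔ A)); D⊑¬B
   open: L(x₀) ⊇ {D, ¬A, ¬B, ∃r.A} (+ ∃-successors)
2. Hence D ⊑ (¬B ⊓ A): not entailed.

No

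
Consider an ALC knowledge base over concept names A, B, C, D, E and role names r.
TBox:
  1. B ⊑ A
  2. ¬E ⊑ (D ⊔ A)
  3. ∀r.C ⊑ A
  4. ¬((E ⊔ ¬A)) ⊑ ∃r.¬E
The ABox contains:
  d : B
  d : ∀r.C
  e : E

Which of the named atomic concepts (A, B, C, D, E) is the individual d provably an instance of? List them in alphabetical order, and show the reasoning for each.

1. d : A?  L(d) = {B, ∀r.C} ∪ {¬A}
   clash {A, ¬A} at d — d ∈ A
2. d : B?  L(d) = {B, ∀r.C} ∪ {¬B}
   clash {B, ¬B} at d — d ∈ B
3. d : C?  L(d) = {B, ∀r.C} ∪ {¬C}
   apply at d: B⊑A; ∀r.C⊑A
   open: L(d) ⊇ {A, B, E, ¬C, ∀r.C} — d ∉ C possible
4. d : D?  L(d) = {B, ∀r.C} ∪ {¬D}
   apply at d: B⊑A; ∀r.C⊑A
   open: L(d) ⊇ {A, B, E, ¬D, ∀r.C} — d ∉ D possible
5. d : E?  L(d) = {B, ∀r.C} ∪ {¬E}
   apply at d: B⊑A; ¬E⊑(D ⊔ A); ∀r.C⊑A
   open: L(d) ⊇ {A, B, D, ¬E, ∀r.C, …} (+ ∃-successors) — d ∉ E possible
6. Entailed for d: {A, B}

{A, B}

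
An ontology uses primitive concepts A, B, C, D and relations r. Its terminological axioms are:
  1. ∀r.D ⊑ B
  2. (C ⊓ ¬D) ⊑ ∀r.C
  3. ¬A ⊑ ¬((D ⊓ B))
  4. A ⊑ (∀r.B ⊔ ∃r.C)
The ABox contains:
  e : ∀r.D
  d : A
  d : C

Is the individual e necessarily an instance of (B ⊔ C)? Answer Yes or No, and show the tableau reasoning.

1. e : (B ⊔ C)?  L(e) = {∀r.D} ∪ {(¬B ⊓ ¬C)}
   clash {B, ¬B} at e — e ∈ (B ⊔ C)
2. Hence e : (B ⊔ C): entailed.

Yes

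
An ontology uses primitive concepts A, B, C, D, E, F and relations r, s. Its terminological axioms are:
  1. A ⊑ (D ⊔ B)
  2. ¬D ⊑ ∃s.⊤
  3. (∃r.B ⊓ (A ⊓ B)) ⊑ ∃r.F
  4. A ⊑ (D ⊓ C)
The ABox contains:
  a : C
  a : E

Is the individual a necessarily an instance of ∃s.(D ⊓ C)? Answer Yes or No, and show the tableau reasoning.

No

1. a : ∃s.(D ⊓ C)?  L(a) = {C, E} ∪ {∀s.(¬D ⊔ ¬C)}
   open: L(a) ⊇ {C, D, E, ¬A, ∀r.¬B, …} — a ∉ ∃s.(D ⊓ C) possible
2. Hence a : ∃s.(D ⊓ C): not entailed.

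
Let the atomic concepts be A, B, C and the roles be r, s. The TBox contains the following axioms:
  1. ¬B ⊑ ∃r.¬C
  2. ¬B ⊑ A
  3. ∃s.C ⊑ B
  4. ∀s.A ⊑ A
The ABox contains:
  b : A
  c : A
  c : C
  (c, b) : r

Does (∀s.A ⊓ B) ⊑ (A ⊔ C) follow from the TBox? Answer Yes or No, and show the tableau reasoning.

1. (∀s.A ⊓ B) ⊑ (A ⊔ C)  ⇔  ((∀s.A ⊓ B) ⊓ (¬A ⊓ ¬C)) unsat w.r.t. T
   all branches close; clash {A, ¬A} at x₀
2. Hence (∀s.A ⊓ B) ⊑ (A ⊔ C): entailed.

Yes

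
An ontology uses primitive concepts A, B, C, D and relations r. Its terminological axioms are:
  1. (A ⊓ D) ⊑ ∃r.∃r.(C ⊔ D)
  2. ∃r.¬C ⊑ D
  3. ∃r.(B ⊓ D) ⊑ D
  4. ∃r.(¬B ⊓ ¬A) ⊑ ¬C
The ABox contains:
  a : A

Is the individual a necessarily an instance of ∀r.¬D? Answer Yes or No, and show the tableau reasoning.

No

1. a : ∀r.¬D?  L(a) = {A} ∪ {∃r.D}
   open: L(a) ⊇ {A, ¬D, ∀r.(B ⊔ A), ∀r.(¬B ⊔ ¬D), ∀r.C, …} (+ ∃-successors) — a ∉ ∀r.¬D possible
2. Hence a : ∀r.¬D: not entailed.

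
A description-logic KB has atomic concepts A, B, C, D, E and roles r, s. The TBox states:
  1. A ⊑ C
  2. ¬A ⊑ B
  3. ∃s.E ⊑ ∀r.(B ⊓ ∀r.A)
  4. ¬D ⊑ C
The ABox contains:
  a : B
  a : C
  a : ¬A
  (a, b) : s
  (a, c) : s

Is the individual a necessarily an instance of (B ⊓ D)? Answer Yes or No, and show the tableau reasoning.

1. a : (B ⊓ D)?  L(a) = {B, C, ¬A} ∪ {(¬B ⊔ ¬D)}
   open: L(a) ⊇ {B, C, ¬A, ¬D, ∀s.¬E} — a ∉ (B ⊓ D) possible
2. Hence a : (B ⊓ D): not entailed.

No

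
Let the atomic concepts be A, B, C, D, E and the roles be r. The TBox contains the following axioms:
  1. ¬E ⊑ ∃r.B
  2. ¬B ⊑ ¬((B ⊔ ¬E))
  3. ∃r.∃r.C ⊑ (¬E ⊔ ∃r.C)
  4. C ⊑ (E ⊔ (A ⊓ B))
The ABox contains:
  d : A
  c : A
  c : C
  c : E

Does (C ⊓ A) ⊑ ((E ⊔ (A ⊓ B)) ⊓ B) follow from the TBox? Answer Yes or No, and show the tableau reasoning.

No

1. (C ⊓ A) ⊑ ((E ⊔ (A ⊓ B)) ⊓ B)  ⇔  ((C ⊓ A) ⊓ ((¬E ⊓ (¬A ⊔ ¬B)) ⊔ ¬B)) unsat w.r.t. T
   apply at x₀: C⊑(E ⊔ (A ⊓ B))
   open: L(x₀) ⊇ {A, C, E, ¬B, ∀r.∀r.¬C}
2. Hence (C ⊓ A) ⊑ ((E ⊔ (A ⊓ B)) ⊓ B): not entailed.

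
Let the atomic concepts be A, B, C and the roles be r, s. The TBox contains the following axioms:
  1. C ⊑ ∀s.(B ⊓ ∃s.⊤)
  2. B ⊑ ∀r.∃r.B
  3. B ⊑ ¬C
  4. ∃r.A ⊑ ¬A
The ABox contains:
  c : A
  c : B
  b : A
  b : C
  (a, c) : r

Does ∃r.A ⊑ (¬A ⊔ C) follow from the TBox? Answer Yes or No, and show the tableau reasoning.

1. ∃r.A ⊑ (¬A ⊔ C)  ⇔  (∃r.A ⊓ (A ⊓ ¬C)) unsat w.r.t. T
   all branches close; clash {A, ¬A} at x₀
2. Hence ∃r.A ⊑ (¬A ⊔ C): entailed.

Yes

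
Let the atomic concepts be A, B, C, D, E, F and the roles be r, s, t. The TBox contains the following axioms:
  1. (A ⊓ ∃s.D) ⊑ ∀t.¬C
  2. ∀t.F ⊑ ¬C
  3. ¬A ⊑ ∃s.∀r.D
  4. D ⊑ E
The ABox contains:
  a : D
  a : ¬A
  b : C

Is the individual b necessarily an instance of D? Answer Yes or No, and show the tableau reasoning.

No

1. b : D?  L(b) = {C} ∪ {¬D}
   open: L(b) ⊇ {A, C, ¬D, ∀s.¬D, ∃t.¬F} (+ ∃-successors) — b ∉ D possible
2. Hence b : D: not entailed.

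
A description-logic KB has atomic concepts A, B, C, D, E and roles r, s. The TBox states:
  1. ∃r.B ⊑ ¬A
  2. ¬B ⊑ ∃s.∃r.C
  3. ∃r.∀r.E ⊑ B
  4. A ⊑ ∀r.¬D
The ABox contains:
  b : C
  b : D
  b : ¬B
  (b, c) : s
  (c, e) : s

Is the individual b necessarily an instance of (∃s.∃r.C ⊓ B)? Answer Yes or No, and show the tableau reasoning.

1. b : (∃s.∃r.C ⊓ B)?  L(b) = {C, D, ¬B} ∪ {(∀s.∀r.¬C ⊔ ¬B)}
   apply at b: ¬B⊑∃s.∃r.C
   open: L(b) ⊇ {C, D, ¬A, ¬B, ∀r.∃r.¬E, …} (+ ∃-successors) — b ∉ (∃s.∃r.C ⊓ B) possible
2. Hence b : (∃s.∃r.C ⊓ B): not entailed.

No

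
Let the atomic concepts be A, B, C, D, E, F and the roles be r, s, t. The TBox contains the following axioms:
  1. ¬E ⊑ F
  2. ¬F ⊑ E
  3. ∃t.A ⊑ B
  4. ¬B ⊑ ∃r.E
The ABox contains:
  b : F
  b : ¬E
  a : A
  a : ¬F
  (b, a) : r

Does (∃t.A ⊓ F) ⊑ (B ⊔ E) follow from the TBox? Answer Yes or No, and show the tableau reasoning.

1. (∃t.A ⊓ F) ⊑ (B ⊔ E)  ⇔  ((∃t.A ⊓ F) ⊓ (¬B ⊓ ¬E)) unsat w.r.t. T
   all branches close; clash {B, ¬B} at x₀
2. Hence (∃t.A ⊓ F) ⊑ (B ⊔ E): entailed.

Yes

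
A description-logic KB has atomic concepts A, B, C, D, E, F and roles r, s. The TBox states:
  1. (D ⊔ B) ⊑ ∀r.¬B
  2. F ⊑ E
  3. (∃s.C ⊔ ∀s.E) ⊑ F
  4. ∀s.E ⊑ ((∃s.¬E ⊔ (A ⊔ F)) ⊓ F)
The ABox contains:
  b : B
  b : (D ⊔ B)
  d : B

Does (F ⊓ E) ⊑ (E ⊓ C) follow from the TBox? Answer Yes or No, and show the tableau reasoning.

1. (F ⊓ E) ⊑ (E ⊓ C)  ⇔  ((F ⊓ E) ⊓ (¬E ⊔ ¬C)) unsat w.r.t. T
   open: L(x₀) ⊇ {E, F, ¬B, ¬C, ¬D, …} (+ ∃-successors)
2. Hence (F ⊓ E) ⊑ (E ⊓ C): not entailed.

No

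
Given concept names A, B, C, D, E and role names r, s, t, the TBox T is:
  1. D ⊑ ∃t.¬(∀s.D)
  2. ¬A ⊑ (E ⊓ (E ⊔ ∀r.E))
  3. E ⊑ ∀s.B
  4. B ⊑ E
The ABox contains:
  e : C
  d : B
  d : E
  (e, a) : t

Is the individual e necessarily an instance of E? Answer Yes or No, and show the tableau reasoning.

1. e : E?  L(e) = {C} ∪ {¬E}
   open: L(e) ⊇ {A, C, ¬B, ¬D, ¬E} — e ∉ E possible
2. Hence e : E: not entailed.

No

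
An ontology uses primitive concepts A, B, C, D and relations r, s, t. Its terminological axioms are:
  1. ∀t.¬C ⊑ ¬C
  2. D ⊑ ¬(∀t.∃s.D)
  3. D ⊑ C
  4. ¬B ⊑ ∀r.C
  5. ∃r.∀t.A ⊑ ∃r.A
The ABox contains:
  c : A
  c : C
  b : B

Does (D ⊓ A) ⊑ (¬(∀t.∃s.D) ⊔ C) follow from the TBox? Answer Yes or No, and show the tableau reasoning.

Yes

1. (D ⊓ A) ⊑ (¬(∀t.∃s.D) ⊔ C)  ⇔  ((D ⊓ A) ⊓ (∀t.∃s.D ⊓ ¬C)) unsat w.r.t. T
   all branches close; clash {C, ¬C} at x₀
2. Hence (D ⊓ A) ⊑ (¬(∀t.∃s.D) ⊔ C): entailed.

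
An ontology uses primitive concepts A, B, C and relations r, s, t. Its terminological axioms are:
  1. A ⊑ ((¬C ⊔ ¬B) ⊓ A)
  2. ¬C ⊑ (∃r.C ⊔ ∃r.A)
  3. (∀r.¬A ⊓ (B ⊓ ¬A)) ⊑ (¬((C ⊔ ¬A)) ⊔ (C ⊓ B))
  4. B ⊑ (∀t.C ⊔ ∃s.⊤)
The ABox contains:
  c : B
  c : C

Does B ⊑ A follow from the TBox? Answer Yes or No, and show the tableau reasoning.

1. B ⊑ A  ⇔  (B ⊓ ¬A) unsat w.r.t. T
   apply at x₀: B⊑(∀t.C ⊔ ∃s.⊤)
   open: L(x₀) ⊇ {B, C, ¬A, ∀t.C, ∃r.A} (+ ∃-successors)
2. Hence B ⊑ A: not entailed.

No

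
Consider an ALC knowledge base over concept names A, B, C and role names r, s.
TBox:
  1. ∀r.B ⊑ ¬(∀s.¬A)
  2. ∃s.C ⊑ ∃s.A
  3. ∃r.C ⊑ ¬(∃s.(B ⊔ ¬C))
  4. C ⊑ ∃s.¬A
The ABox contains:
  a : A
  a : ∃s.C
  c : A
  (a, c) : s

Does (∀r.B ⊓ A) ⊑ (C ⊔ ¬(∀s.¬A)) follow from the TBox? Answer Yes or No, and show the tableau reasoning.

Yes

1. (∀r.B ⊓ A) ⊑ (C ⊔ ¬(∀s.¬A))  ⇔  ((∀r.B ⊓ A) ⊓ (¬C ⊓ ∀s.¬A)) unsat w.r.t. T
   all branches close; clash {A, ¬A} at an ∃-successor
2. Hence (∀r.B ⊓ A) ⊑ (C ⊔ ¬(∀s.¬A)): entailed.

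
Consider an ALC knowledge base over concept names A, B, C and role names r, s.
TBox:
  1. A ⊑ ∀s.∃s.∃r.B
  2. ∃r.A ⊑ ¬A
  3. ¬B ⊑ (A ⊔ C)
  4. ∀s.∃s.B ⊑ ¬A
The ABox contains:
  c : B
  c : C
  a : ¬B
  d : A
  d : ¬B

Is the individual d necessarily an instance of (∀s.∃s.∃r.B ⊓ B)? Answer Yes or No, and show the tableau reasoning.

1. d : (∀s.∃s.∃r.B ⊓ B)?  L(d) = {A, ¬B} ∪ {(∃s.∀s.∀r.¬B ⊔ ¬B)}
   apply at d: A⊑∀s.∃s.∃r.B; ¬B⊑(A ⊔ C)
   open: L(d) ⊇ {A, ¬B, ∀r.¬A, ∀s.∃s.∃r.B, ∃s.∀s.¬B} (+ ∃-successors) — d ∉ (∀s.∃s.∃r.B ⊓ B) possible
2. Hence d : (∀s.∃s.∃r.B ⊓ B): not entailed.

No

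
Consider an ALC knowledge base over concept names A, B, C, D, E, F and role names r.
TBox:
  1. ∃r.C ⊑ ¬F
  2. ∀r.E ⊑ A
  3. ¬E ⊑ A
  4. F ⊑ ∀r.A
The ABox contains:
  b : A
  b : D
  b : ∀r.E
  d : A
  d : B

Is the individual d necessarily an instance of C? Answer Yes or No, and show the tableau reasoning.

No

1. d : C?  L(d) = {A, B} ∪ {¬C}
   open: L(d) ⊇ {A, B, ¬C, ¬F} — d ∉ C possible
2. Hence d : C: not entailed.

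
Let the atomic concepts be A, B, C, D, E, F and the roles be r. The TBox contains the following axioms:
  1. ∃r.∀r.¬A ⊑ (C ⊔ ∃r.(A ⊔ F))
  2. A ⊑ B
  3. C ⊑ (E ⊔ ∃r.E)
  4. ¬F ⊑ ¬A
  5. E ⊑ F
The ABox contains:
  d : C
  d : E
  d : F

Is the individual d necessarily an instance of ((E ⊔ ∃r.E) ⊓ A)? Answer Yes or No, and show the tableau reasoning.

1. d : ((E ⊔ ∃r.E) ⊓ A)?  L(d) = {C, E, F} ∪ {((¬E ⊓ ∀r.¬E) ⊔ ¬A)}
   apply at d: C⊑(E ⊔ ∃r.E)
   open: L(d) ⊇ {C, E, F, ¬A, ∀r.∃r.A} — d ∉ ((E ⊔ ∃r.E) ⊓ A) possible
2. Hence d : ((E ⊔ ∃r.E) ⊓ A): not entailed.

No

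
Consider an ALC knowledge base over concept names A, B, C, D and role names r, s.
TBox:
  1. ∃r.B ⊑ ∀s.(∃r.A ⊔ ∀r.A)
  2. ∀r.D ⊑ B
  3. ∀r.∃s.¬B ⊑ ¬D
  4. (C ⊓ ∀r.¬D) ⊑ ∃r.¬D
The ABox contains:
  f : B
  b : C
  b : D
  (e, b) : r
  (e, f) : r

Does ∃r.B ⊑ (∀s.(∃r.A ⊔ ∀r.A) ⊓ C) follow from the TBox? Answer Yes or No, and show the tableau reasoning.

1. ∃r.B ⊑ (∀s.(∃r.A ⊔ ∀r.A) ⊓ C)  ⇔  (∃r.B ⊓ (∃s.(∀r.¬A ⊓ ∃r.¬A) ⊔ ¬C)) unsat w.r.t. T
   apply at x₀: ∃r.B⊑∀s.(∃r.A ⊔ ∀r.A)
   open: L(x₀) ⊇ {¬C, ∀s.(∃r.A ⊔ ∀r.A), ∃r.B, ∃r.¬D, ∃r.∀s.B} (+ ∃-successors)
2. Hence ∃r.B ⊑ (∀s.(∃r.A ⊔ ∀r.A) ⊓ C): not entailed.

No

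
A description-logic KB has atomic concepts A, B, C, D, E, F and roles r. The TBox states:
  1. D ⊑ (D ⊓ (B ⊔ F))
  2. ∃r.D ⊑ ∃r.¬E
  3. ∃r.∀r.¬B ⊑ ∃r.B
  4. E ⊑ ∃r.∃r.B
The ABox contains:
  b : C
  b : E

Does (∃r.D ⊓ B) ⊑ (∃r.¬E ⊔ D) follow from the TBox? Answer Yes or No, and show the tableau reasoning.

Yes

1. (∃r.D ⊓ B) ⊑ (∃r.¬E ⊔ D)  ⇔  ((∃r.D ⊓ B) ⊓ (∀r.E ⊓ ¬D)) unsat w.r.t. T
   all branches close; clash {E, ¬E} at an ∃-successor
2. Hence (∃r.D ⊓ B) ⊑ (∃r.¬E ⊔ D): entailed.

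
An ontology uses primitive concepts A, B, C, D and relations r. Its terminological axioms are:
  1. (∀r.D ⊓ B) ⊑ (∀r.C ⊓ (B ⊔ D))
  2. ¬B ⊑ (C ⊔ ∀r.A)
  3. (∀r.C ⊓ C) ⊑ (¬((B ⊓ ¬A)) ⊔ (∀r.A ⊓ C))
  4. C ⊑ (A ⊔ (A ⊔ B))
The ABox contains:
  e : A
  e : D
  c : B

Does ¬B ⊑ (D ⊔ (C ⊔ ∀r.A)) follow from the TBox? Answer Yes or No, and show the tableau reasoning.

Yes

1. ¬B ⊑ (D ⊔ (C ⊔ ∀r.A))  ⇔  (¬B ⊓ (¬D ⊓ (¬C ⊓ ∃r.¬A))) unsat w.r.t. T
   all branches close; clash {C, ¬C} at x₀
2. Hence ¬B ⊑ (D ⊔ (C ⊔ ∀r.A)): entailed.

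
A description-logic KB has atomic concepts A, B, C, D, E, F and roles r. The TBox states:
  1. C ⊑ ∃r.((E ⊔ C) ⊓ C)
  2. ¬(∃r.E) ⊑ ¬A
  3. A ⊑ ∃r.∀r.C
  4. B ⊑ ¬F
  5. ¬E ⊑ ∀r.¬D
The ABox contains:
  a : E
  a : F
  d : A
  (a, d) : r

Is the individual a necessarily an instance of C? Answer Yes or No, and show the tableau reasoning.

No

1. a : C?  L(a) = {E, F} ∪ {¬C}
   open: L(a) ⊇ {E, F, ¬A, ¬B, ¬C, …} (+ ∃-successors) — a ∉ C possible
2. Hence a : C: not entailed.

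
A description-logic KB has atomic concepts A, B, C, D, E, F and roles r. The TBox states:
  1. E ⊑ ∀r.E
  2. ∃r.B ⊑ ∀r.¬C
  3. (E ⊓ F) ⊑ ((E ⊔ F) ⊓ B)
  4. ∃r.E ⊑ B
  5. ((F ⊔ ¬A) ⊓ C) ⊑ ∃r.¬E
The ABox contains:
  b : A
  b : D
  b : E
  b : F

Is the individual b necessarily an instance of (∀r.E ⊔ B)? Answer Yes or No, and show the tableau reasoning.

1. b : (∀r.E ⊔ B)?  L(b) = {A, D, E, F} ∪ {(∃r.¬E ⊓ ¬B)}
   clash {B, ¬B} at b — b ∈ (∀r.E ⊔ B)
2. Hence b : (∀r.E ⊔ B): entailed.

Yes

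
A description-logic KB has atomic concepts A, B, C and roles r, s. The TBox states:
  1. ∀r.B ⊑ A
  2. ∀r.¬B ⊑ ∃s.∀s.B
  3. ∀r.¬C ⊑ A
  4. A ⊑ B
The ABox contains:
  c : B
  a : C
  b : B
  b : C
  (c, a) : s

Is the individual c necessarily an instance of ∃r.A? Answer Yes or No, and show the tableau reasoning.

No

1. c : ∃r.A?  L(c) = {B} ∪ {∀r.¬A}
   open: L(c) ⊇ {B, ∀r.¬A, ∃r.B, ∃r.C, ∃r.¬B} (+ ∃-successors) — c ∉ ∃r.A possible
2. Hence c : ∃r.A: not entailed.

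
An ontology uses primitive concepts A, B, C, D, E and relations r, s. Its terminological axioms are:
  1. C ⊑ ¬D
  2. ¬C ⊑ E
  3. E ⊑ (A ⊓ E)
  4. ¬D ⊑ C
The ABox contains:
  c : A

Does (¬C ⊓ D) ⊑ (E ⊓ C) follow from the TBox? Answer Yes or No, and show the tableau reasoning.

1. (¬C ⊓ D) ⊑ (E ⊓ C)  ⇔  ((¬C ⊓ D) ⊓ (¬E ⊔ ¬C)) unsat w.r.t. T
   apply at x₀: ¬C⊑E
   open: L(x₀) ⊇ {A, D, E, ¬C}
2. Hence (¬C ⊓ D) ⊑ (E ⊓ C): not entailed.

No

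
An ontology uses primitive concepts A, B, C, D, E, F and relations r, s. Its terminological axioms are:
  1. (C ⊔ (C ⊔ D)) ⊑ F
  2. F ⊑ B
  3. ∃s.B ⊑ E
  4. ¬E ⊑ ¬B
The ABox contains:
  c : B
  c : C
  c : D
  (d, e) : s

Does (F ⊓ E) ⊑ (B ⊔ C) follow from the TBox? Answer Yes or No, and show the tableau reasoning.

Yes

1. (F ⊓ E) ⊑ (B ⊔ C)  ⇔  ((F ⊓ E) ⊓ (¬B ⊓ ¬C)) unsat w.r.t. T
   all branches close; clash {B, ¬B} at x₀
2. Hence (F ⊓ E) ⊑ (B ⊔ C): entailed.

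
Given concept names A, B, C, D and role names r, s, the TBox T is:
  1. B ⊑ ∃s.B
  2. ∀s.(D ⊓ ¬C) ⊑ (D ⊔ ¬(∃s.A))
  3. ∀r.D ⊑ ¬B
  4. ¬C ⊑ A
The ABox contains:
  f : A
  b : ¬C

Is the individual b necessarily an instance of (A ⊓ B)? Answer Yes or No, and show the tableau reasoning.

No

1. b : (A ⊓ B)?  L(b) = {¬C} ∪ {(¬A ⊔ ¬B)}
   apply at b: ¬C⊑A
   open: L(b) ⊇ {A, ¬B, ¬C, ∃s.(¬D ⊔ C)} (+ ∃-successors) — b ∉ (A ⊓ B) possible
2. Hence b : (A ⊓ B): not entailed.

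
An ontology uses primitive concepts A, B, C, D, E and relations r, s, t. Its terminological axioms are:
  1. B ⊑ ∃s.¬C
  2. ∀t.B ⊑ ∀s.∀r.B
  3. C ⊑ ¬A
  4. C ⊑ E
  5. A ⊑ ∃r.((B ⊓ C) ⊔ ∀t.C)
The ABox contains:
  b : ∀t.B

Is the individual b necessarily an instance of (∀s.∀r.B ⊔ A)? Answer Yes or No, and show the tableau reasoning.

1. b : (∀s.∀r.B ⊔ A)?  L(b) = {∀t.B} ∪ {(∃s.∃r.¬B ⊓ ¬A)}
   clash {B, ¬B} at an ∃-successor — b ∈ (∀s.∀r.B ⊔ A)
2. Hence b : (∀s.∀r.B ⊔ A): entailed.

Yes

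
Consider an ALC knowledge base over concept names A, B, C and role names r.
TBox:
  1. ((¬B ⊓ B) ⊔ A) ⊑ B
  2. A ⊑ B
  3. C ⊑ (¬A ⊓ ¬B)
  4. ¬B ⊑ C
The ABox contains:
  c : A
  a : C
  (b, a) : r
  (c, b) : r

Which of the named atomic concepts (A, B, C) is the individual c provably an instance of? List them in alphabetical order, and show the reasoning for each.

1. c : A?  L(c) = {A} ∪ {¬A}
   clash {A, ¬A} at c — c ∈ A
2. c : B?  L(c) = {A} ∪ {¬B}
   clash {B, ¬B} at c — c ∈ B
3. c : C?  L(c) = {A} ∪ {¬C}
   apply at c: A⊑B
   open: L(c) ⊇ {A, B, ¬C} — c ∉ C possible
4. Entailed for c: {A, B}

{A, B}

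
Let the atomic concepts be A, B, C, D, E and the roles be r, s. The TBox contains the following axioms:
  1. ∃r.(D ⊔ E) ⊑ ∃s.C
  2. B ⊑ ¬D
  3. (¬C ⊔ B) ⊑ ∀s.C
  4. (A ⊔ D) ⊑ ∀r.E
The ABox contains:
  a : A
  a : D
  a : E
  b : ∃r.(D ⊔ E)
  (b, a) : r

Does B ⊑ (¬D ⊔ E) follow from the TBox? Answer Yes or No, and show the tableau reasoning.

1. B ⊑ (¬D ⊔ E)  ⇔  (B ⊓ (D ⊓ ¬E)) unsat w.r.t. T
   all branches close; clash {D, ¬D} at x₀
2. Hence B ⊑ (¬D ⊔ E): entailed.

Yes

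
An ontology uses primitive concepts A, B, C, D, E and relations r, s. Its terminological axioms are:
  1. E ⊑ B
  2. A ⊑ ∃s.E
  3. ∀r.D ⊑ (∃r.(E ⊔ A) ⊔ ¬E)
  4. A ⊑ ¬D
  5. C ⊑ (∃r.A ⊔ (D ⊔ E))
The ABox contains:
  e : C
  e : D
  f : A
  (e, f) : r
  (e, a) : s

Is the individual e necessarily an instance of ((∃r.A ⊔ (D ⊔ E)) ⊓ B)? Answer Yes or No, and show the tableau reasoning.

1. e : ((∃r.A ⊔ (D ⊔ E)) ⊓ B)?  L(e) = {C, D} ∪ {((∀r.¬A ⊓ (¬D ⊓ ¬E)) ⊔ ¬B)}
   apply at e: C⊑(∃r.A ⊔ (D ⊔ E))
   open: L(e) ⊇ {C, D, ¬A, ¬B, ¬E, …} (+ ∃-successors) — e ∉ ((∃r.A ⊔ (D ⊔ E)) ⊓ B) possible
2. Hence e : ((∃r.A ⊔ (D ⊔ E)) ⊓ B): not entailed.

No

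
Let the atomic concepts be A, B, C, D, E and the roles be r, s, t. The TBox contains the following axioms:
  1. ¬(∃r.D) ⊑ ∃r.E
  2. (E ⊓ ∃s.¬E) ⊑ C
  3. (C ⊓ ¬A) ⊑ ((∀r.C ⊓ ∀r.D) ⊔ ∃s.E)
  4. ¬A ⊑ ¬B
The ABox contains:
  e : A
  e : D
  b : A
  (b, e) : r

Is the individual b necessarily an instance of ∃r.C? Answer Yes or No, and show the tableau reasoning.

No

1. b : ∃r.C?  L(b) = {A} ∪ {∀r.¬C}
   open: L(b) ⊇ {A, ¬E, ∀r.¬C, ∃r.D} (+ ∃-successors) — b ∉ ∃r.C possible
2. Hence b : ∃r.C: not entailed.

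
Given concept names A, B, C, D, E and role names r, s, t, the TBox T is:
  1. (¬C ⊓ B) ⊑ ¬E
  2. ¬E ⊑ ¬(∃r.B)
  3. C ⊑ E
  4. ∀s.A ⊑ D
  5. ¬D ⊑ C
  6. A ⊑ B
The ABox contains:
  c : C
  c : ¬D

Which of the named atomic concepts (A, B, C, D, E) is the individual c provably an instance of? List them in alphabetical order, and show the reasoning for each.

{C, E}

1. c : A?  L(c) = {C, ¬D} ∪ {¬A}
   apply at c: C⊑E
   open: L(c) ⊇ {C, E, ¬A, ¬D, ∃s.¬A} (+ ∃-successors) — c ∉ A possible
2. c : B?  L(c) = {C, ¬D} ∪ {¬B}
   apply at c: C⊑E
   open: L(c) ⊇ {C, E, ¬A, ¬B, ¬D, …} (+ ∃-successors) — c ∉ B possible
3. c : C?  L(c) = {C, ¬D} ∪ {¬C}
   clash {C, ¬C} at c — c ∈ C
4. c : D?  L(c) = {C, ¬D} ∪ {¬D}
   apply at c: C⊑E
   open: L(c) ⊇ {C, E, ¬A, ¬D, ∃s.¬A} (+ ∃-successors) — c ∉ D possible
5. c : E?  L(c) = {C, ¬D} ∪ {¬E}
   clash {E, ¬E} at c — c ∈ E
6. Entailed for c: {C, E}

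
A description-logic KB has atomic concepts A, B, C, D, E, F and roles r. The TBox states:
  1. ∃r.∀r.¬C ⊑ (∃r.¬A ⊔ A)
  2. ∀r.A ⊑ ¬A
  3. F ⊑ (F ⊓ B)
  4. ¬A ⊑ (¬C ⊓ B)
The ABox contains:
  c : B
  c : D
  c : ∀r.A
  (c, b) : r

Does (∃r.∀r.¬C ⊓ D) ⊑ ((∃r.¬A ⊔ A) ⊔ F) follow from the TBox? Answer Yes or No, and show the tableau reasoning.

Yes

1. (∃r.∀r.¬C ⊓ D) ⊑ ((∃r.¬A ⊔ A) ⊔ F)  ⇔  ((∃r.∀r.¬C ⊓ D) ⊓ ((∀r.A ⊓ ¬A) ⊓ ¬F)) unsat w.r.t. T
   all branches close; clash {A, ¬A} at x₀
2. Hence (∃r.∀r.¬C ⊓ D) ⊑ ((∃r.¬A ⊔ A) ⊔ F): entailed.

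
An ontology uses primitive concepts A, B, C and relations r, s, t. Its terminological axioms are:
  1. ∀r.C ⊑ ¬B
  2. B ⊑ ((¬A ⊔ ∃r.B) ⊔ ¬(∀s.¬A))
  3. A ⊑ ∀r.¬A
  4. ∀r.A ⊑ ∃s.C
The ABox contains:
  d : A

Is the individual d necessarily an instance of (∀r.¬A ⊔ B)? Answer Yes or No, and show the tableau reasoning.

Yes

1. d : (∀r.¬A ⊔ B)?  L(d) = {A} ∪ {(∃r.A ⊓ ¬B)}
   clash {A, ¬A} at an ∃-successor — d ∈ (∀r.¬A ⊔ B)
2. Hence d : (∀r.¬A ⊔ B): entailed.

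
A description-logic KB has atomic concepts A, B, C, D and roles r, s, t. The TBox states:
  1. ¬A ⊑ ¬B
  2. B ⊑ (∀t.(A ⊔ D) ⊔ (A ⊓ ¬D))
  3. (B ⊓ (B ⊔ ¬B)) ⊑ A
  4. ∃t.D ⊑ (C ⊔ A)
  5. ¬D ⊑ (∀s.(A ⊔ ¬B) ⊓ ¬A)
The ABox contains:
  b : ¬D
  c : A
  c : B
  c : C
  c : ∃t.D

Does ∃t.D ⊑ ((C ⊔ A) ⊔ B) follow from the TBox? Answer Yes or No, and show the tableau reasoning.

Yes

1. ∃t.D ⊑ ((C ⊔ A) ⊔ B)  ⇔  (∃t.D ⊓ ((¬C ⊓ ¬A) ⊓ ¬B)) unsat w.r.t. T
   all branches close; clash {A, ¬A} at x₀
2. Hence ∃t.D ⊑ ((C ⊔ A) ⊔ B): entailed.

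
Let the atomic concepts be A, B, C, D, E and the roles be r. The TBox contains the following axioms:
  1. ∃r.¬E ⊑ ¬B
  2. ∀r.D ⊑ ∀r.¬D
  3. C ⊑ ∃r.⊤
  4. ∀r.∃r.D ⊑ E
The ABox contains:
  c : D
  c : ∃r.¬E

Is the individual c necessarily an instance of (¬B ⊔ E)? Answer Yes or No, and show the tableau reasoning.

Yes

1. c : (¬B ⊔ E)?  L(c) = {D, ∃r.¬E} ∪ {(B ⊓ ¬E)}
   clash {B, ¬B} at c — c ∈ (¬B ⊔ E)
2. Hence c : (¬B ⊔ E): entailed.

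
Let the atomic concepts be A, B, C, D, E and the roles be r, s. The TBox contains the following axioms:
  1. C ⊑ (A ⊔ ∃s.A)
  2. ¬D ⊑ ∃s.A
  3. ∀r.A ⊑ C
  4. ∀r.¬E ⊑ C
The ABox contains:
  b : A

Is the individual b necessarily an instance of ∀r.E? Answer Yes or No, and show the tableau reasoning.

1. b : ∀r.E?  L(b) = {A} ∪ {∃r.¬E}
   open: L(b) ⊇ {A, D, ¬C, ∃r.E, ∃r.¬A, …} (+ ∃-successors) — b ∉ ∀r.E possible
2. Hence b : ∀r.E: not entailed.

No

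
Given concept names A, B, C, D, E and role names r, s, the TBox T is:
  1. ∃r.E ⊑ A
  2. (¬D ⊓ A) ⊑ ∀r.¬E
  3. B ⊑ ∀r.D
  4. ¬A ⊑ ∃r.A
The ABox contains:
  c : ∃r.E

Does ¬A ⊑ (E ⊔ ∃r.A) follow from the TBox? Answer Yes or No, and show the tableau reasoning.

1. ¬A ⊑ (E ⊔ ∃r.A)  ⇔  (¬A ⊓ (¬E ⊓ ∀r.¬A)) unsat w.r.t. T
   all branches close; clash {A, ¬A} at an ∃-successor
2. Hence ¬A ⊑ (E ⊔ ∃r.A): entailed.

Yes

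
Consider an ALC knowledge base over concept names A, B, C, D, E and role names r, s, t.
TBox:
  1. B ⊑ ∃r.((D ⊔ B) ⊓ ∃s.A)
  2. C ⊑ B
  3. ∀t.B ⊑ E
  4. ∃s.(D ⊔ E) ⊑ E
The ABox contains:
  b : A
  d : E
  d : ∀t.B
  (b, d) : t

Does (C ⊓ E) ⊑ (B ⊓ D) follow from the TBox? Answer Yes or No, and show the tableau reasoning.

No

1. (C ⊓ E) ⊑ (B ⊓ D)  ⇔  ((C ⊓ E) ⊓ (¬B ⊔ ¬D)) unsat w.r.t. T
   apply at x₀: C⊑B
   open: L(x₀) ⊇ {B, C, E, ¬D, ∃r.((D ⊔ B) ⊓ ∃s.A)} (+ ∃-successors)
2. Hence (C ⊓ E) ⊑ (B ⊓ D): not entailed.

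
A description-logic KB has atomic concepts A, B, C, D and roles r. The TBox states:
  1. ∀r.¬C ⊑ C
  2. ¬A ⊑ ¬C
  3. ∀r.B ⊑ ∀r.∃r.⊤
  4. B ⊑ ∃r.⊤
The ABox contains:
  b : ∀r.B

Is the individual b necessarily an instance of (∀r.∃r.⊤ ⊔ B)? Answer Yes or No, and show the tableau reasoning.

Yes

1. b : (∀r.∃r.⊤ ⊔ B)?  L(b) = {∀r.B} ∪ {(∃r.∀r.⊥ ⊓ ¬B)}
   clash {C, ¬C} at b — b ∈ (∀r.∃r.⊤ ⊔ B)
2. Hence b : (∀r.∃r.⊤ ⊔ B): entailed.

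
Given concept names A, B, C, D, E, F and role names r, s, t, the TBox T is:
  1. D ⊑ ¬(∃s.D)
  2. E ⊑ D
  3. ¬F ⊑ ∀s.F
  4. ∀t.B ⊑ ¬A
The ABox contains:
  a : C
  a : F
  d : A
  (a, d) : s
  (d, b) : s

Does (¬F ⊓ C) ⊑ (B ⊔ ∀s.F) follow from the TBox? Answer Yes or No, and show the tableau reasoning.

1. (¬F ⊓ C) ⊑ (B ⊔ ∀s.F)  ⇔  ((¬F ⊓ C) ⊓ (¬B ⊓ ∃s.¬F)) unsat w.r.t. T
   all branches close; clash {F, ¬F} at an ∃-successor
2. Hence (¬F ⊓ C) ⊑ (B ⊔ ∀s.F): entailed.

Yes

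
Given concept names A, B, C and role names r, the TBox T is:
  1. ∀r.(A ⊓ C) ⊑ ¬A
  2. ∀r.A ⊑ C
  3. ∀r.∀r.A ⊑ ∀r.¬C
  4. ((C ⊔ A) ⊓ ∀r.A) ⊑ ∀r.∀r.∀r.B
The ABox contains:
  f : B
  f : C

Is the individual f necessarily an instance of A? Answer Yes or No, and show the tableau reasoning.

No

1. f : A?  L(f) = {B, C} ∪ {¬A}
   open: L(f) ⊇ {B, C, ¬A, ∃r.¬A, ∃r.∃r.¬A} (+ ∃-successors) — f ∉ A possible
2. Hence f : A: not entailed.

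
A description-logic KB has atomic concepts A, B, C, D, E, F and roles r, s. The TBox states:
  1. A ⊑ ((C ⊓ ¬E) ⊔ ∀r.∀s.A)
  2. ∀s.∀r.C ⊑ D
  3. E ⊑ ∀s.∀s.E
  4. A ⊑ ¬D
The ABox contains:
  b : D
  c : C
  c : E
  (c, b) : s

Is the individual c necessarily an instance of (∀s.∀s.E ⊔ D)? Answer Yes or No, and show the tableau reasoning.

Yes

1. c : (∀s.∀s.E ⊔ D)?  L(c) = {C, E} ∪ {(∃s.∃s.¬E ⊓ ¬D)}
   clash {D, ¬D} at c — c ∈ (∀s.∀s.E ⊔ D)
2. Hence c : (∀s.∀s.E ⊔ D): entailed.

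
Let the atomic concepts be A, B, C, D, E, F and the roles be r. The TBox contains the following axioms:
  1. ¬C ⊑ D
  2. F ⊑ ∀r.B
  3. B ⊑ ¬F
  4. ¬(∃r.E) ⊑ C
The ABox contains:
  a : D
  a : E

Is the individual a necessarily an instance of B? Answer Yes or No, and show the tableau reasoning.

No

1. a : B?  L(a) = {D, E} ∪ {¬B}
   open: L(a) ⊇ {D, E, ¬B, ¬F, ∃r.E} (+ ∃-successors) — a ∉ B possible
2. Hence a : B: not entailed.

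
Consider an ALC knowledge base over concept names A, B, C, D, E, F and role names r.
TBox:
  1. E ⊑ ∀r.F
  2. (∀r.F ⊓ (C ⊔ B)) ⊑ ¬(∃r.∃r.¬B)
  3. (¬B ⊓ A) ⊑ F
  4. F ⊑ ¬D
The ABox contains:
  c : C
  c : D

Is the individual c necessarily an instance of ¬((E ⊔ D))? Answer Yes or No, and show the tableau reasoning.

1. c : ¬((E ⊔ D))?  L(c) = {C, D} ∪ {(E ⊔ D)}
   open: L(c) ⊇ {B, C, D, ¬E, ¬F, …} (+ ∃-successors) — c ∉ ¬((E ⊔ D)) possible
2. Hence c : ¬((E ⊔ D)): not entailed.

No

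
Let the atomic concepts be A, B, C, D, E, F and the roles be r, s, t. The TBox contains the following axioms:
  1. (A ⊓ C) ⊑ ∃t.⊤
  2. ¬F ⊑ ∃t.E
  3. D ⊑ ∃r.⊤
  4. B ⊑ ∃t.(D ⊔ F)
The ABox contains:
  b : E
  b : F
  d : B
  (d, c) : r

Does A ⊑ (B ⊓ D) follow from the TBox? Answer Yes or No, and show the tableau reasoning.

No

1. A ⊑ (B ⊓ D)  ⇔  (A ⊓ (¬B ⊔ ¬D)) unsat w.r.t. T
   open: L(x₀) ⊇ {A, F, ¬B, ¬C, ¬D}
2. Hence A ⊑ (B ⊓ D): not entailed.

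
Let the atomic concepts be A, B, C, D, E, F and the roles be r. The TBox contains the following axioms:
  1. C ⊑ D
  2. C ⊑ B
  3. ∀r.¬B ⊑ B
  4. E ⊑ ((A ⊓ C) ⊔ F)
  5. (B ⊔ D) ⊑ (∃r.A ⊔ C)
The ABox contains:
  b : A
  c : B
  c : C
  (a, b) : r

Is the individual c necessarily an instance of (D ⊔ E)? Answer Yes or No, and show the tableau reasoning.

Yes

1. c : (D ⊔ E)?  L(c) = {B, C} ∪ {(¬D ⊓ ¬E)}
   clash {D, ¬D} at c — c ∈ (D ⊔ E)
2. Hence c : (D ⊔ E): entailed.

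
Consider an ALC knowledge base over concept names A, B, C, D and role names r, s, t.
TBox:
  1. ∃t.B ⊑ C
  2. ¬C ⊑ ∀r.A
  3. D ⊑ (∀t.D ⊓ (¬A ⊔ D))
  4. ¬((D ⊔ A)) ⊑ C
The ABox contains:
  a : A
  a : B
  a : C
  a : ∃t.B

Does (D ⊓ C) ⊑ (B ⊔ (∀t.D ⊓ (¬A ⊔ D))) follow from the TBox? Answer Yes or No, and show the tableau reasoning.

1. (D ⊓ C) ⊑ (B ⊔ (∀t.D ⊓ (¬A ⊔ D)))  ⇔  ((D ⊓ C) ⊓ (¬B ⊓ (∃t.¬D ⊔ (A ⊓ ¬D)))) unsat w.r.t. T
   all branches close; clash {D, ¬D} at x₀
2. Hence (D ⊓ C) ⊑ (B ⊔ (∀t.D ⊓ (¬A ⊔ D))): entailed.

Yes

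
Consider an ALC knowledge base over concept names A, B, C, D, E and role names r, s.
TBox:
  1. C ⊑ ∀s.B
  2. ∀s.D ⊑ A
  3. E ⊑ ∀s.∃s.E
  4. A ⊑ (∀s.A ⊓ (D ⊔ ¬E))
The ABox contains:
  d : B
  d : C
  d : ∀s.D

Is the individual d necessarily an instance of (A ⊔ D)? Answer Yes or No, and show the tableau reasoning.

1. d : (A ⊔ D)?  L(d) = {B, C, ∀s.D} ∪ {(¬A ⊓ ¬D)}
   clash {A, ¬A} at d — d ∈ (A ⊔ D)
2. Hence d : (A ⊔ D): entailed.

Yes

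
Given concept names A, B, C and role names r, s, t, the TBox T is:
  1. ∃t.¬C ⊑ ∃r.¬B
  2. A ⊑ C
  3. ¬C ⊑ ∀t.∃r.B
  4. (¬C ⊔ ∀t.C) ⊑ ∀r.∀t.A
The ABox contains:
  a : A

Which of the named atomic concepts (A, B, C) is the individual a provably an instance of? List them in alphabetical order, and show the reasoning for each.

1. a : A?  L(a) = {A} ∪ {¬A}
   clash {A, ¬A} at a — a ∈ A
2. a : B?  L(a) = {A} ∪ {¬B}
   apply at a: A⊑C
   open: L(a) ⊇ {A, C, ¬B, ∀r.∀t.A, ∀t.C} — a ∉ B possible
3. a : C?  L(a) = {A} ∪ {¬C}
   clash {C, ¬C} at a — a ∈ C
4. Entailed for a: {A, C}

{A, C}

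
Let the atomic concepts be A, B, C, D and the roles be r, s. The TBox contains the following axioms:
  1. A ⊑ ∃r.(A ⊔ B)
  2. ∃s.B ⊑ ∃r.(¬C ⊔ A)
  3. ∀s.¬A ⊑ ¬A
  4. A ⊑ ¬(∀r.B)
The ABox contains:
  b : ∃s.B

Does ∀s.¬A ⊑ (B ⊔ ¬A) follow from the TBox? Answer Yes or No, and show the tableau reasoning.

1. ∀s.¬A ⊑ (B ⊔ ¬A)  ⇔  (∀s.¬A ⊓ (¬B ⊓ A)) unsat w.r.t. T
   all branches close; clash {A, ¬A} at x₀
2. Hence ∀s.¬A ⊑ (B ⊔ ¬A): entailed.

Yes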